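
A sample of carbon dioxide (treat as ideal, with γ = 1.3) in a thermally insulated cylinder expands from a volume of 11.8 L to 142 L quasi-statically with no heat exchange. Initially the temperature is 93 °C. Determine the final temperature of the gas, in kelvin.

T₂ ≈ 174 K

Adiabatic: T₁V₁^(γ−1) = T₂V₂^(γ−1) ⇒ T₂ = T₁ (V₁/V₂)^(γ−1).
T₁ = 93 °C = 366.1 K.
T₂ = 366.1 × (11.8/142)^(0.3) = 173.6 K.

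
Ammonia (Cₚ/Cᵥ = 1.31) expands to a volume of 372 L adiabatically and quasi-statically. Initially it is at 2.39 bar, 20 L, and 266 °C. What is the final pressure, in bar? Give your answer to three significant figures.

P₂ ≈ 0.0519 bar

Since PV^γ is constant along a reversible adiabat, P₂ = P₁ (V₁/V₂)^γ.
P₂ = 2.39 × (20/372)^(1.31) = 0.05192 bar.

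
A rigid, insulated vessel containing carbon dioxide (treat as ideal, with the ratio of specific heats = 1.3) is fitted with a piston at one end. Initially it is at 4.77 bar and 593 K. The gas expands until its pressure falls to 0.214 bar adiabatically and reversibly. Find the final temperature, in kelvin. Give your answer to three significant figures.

T₂ ≈ 290 K

Adiabatic: T₂/T₁ = (P₂/P₁)^((γ−1)/γ).
T₂ = 593 × (0.214/4.77)^(0.231) = 289.7 K.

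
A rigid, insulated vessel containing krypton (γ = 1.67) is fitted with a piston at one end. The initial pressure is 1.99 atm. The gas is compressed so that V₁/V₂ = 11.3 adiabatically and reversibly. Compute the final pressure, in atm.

Since PV^γ is constant along a reversible adiabat, P₂ = P₁ (V₁/V₂)^γ.
P₂ = 1.99 × 11.3^(1.67) = 114.2 atm.

P₂ ≈ 114 atm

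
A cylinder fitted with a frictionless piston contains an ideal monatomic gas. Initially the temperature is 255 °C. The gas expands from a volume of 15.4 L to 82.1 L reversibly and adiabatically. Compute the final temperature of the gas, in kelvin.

For a reversible adiabat TV^(γ−1) is constant, so T₂ = T₁ (V₁/V₂)^(γ−1).
For a monatomic ideal gas γ = 5/3, so γ−1 = 2/3.
T₁ = 255 °C = 528.1 K.
T₂ = 528.1 × (15.4/82.1)^(2/3) = 173.1 K.

T₂ ≈ 173 K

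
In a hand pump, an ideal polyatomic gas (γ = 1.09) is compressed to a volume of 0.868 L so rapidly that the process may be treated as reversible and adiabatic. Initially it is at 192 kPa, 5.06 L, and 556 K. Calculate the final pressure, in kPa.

Adiabatic: P₁V₁^γ = P₂V₂^γ ⇒ P₂ = P₁ (V₁/V₂)^γ.
P₂ = 192 × (5.06/0.868)^(1.09) = 1312 kPa.

P₂ ≈ 1310 kPa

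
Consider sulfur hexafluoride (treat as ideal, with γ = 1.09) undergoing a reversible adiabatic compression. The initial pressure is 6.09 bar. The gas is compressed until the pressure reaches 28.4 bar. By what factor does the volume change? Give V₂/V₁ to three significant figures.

From PV^γ = const, V₂/V₁ = (P₁/P₂)^(1/γ).
V₂/V₁ = (6.09/28.4)^(0.917) = 0.2435.

V₂/V₁ ≈ 0.244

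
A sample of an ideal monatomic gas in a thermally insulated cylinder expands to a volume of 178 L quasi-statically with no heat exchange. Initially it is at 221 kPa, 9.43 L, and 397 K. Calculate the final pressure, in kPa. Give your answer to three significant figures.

Adiabatic: P₁V₁^γ = P₂V₂^γ ⇒ P₂ = P₁ (V₁/V₂)^γ.
γ = 5/3 for a monatomic ideal gas.
P₂ = 221 × (9.43/178)^(5/3) = 1.651 kPa.

P₂ ≈ 1.65 kPa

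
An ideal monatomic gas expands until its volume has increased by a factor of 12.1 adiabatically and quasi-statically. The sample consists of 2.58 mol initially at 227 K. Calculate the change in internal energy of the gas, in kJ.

For a reversible adiabat TV^(γ−1) is constant, so T₂ = T₁ (V₁/V₂)^(γ−1).
γ = 5/3 for a monatomic ideal gas, so γ−1 = 2/3.
T₂ = 227 × (1/12.1)^(2/3) = 43.07 K.
Q = 0, so ΔU = W_on_gas = nCᵥΔT with Cᵥ = R/(γ−1) = 12.47 J/(mol·K).
ΔU = 2.58 × 12.47 × (43.07 − 227) = -5918 J.

ΔU ≈ -5.92 kJ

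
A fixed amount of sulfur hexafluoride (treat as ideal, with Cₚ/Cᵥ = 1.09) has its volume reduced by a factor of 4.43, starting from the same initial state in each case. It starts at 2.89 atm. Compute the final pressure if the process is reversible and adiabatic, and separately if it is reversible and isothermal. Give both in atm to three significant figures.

adiabatic: 14.6 atm; isothermal: 12.8 atm

Isothermal: P₂ = P₁(V₁/V₂) = 2.89×4.43 = 12.8 atm.
Adiabatic: P₂ = P₁(V₁/V₂)^γ = 2.89×4.43^(1.09) = 14.64 atm.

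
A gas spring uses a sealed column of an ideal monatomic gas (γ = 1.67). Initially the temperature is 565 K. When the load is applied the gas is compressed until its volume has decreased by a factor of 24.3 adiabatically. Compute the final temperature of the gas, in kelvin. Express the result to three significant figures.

T₂ ≈ 4790 K

Adiabatic: T₁V₁^(γ−1) = T₂V₂^(γ−1) ⇒ T₂ = T₁ (V₁/V₂)^(γ−1).
T₂ = 565 × 24.3^(0.67) = 4791 K.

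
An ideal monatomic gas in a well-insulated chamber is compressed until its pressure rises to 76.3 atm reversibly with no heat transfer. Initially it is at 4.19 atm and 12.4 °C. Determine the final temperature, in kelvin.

T₂ ≈ 912 K

Along an adiabat T P^((1−γ)/γ) is constant, so T₂ = T₁ (P₂/P₁)^((γ−1)/γ).
For a monatomic ideal gas γ = 5/3, so (γ−1)/γ = 2/5.
T₁ = 12.4 °C = 285.5 K.
T₂ = 285.5 × (76.3/4.19)^(2/5) = 911.6 K.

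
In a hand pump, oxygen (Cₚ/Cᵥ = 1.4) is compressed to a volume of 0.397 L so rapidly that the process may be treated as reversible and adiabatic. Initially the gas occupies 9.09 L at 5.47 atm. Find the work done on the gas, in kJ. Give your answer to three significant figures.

W ≈ 31.5 kJ

P₂ = P₁(V₁/V₂)^γ = 5.47×(9.09/0.397)^(1.4) = 438.2 atm.
For a reversible adiabat, W_by_gas = (P₁V₁ − P₂V₂)/(γ−1).
W_by = (554200×0.00909 − 4.44×10^7×0.000397) / (0.4) = -31470 J.
W_on_gas = −W_by = 31470 J.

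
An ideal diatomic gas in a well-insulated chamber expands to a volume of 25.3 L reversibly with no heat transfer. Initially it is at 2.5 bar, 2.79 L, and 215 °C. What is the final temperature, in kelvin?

For a reversible adiabat TV^(γ−1) is constant, so T₂ = T₁ (V₁/V₂)^(γ−1).
γ = 7/5 for a diatomic ideal gas.
T₁ = 215 °C = 488.1 K.
T₂ = 488.1 × (2.79/25.3)^(2/5) = 202.1 K.

T₂ ≈ 202 K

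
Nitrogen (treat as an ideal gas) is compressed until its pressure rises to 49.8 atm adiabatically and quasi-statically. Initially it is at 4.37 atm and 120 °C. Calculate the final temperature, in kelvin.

Along an adiabat T P^((1−γ)/γ) is constant, so T₂ = T₁ (P₂/P₁)^((γ−1)/γ).
For a diatomic ideal gas γ = 7/5, so (γ−1)/γ = 2/7.
T₁ = 120 °C = 393.1 K.
T₂ = 393.1 × (49.8/4.37)^(2/7) = 787.9 K.

T₂ ≈ 788 K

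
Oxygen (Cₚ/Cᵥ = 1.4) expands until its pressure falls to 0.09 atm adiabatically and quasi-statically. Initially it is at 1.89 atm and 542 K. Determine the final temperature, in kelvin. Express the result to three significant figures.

T₂ ≈ 227 K

Adiabatic: T₂/T₁ = (P₂/P₁)^((γ−1)/γ).
T₂ = 542 × (0.09/1.89)^(0.286) = 227.1 K.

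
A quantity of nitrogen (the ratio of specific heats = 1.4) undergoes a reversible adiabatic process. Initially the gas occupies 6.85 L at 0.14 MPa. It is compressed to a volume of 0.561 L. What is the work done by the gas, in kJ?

P₂ = P₁(V₁/V₂)^γ = 0.14×(6.85/0.561)^(1.4) = 4.651 MPa.
For a reversible adiabat, W_by_gas = (P₁V₁ − P₂V₂)/(γ−1).
W_by = (140000×0.00685 − 4.651×10^6×0.000561) / (0.4) = -4126 J.

W ≈ -4.13 kJ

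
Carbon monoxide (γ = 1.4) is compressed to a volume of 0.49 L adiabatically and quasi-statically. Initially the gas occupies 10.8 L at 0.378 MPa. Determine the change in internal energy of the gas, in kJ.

P₂ = P₁(V₁/V₂)^γ = 0.378×(10.8/0.49)^(1.4) = 28.71 MPa.
For a reversible adiabat, W_by_gas = (P₁V₁ − P₂V₂)/(γ−1).
W_by = (378000×0.0108 − 2.871×10^7×0.00049) / (0.4) = -24960 J.
Q = 0 ⇒ ΔU = −W_by = 24960 J.

ΔU ≈ 25.0 kJ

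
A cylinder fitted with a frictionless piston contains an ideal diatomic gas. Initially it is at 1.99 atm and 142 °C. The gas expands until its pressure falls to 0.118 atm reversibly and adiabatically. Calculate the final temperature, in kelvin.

Adiabatic: T₂/T₁ = (P₂/P₁)^((γ−1)/γ).
For a diatomic ideal gas γ = 7/5, so (γ−1)/γ = 2/7.
T₁ = 142 °C = 415.1 K.
T₂ = 415.1 × (0.118/1.99)^(2/7) = 185.2 K.

T₂ ≈ 185 K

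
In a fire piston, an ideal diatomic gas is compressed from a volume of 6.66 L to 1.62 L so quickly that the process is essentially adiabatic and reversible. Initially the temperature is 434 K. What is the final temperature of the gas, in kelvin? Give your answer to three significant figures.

Adiabatic: T₁V₁^(γ−1) = T₂V₂^(γ−1) ⇒ T₂ = T₁ (V₁/V₂)^(γ−1).
For a diatomic ideal gas γ = 7/5, so γ−1 = 2/5.
T₂ = 434 × (6.66/1.62)^(2/5) = 764 K.

T₂ ≈ 764 K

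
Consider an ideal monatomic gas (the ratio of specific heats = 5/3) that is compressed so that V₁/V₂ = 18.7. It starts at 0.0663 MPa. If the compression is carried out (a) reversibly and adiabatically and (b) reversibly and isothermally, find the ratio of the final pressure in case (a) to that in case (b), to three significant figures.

P_adiabatic / P_isothermal ≈ 7.05

Isothermal: P_b = P₁(V₁/V₂) = 0.0663×18.7.
Adiabatic: P_a = P₁(V₁/V₂)^γ = 0.0663×18.7^(5/3).
P_a/P_b = (V₁/V₂)^(γ−1) = 18.7^(2/3) = 7.045.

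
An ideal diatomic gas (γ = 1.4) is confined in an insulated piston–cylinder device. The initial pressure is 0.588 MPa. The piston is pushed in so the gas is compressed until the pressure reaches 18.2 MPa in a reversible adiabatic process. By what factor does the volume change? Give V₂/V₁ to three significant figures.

From PV^γ = const, V₂/V₁ = (P₁/P₂)^(1/γ).
V₂/V₁ = (0.588/18.2)^(0.714) = 0.08614.

V₂/V₁ ≈ 0.0861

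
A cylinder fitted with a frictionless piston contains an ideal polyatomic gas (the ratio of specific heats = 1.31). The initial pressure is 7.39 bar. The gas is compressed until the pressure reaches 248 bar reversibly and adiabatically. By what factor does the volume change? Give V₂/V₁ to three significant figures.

V₂/V₁ ≈ 0.0684

From PV^γ = const, V₂/V₁ = (P₁/P₂)^(1/γ).
V₂/V₁ = (7.39/248)^(0.763) = 0.06843.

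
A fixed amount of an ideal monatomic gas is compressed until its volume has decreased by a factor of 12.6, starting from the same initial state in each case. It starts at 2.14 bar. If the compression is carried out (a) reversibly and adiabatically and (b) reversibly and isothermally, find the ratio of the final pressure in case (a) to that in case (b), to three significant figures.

For a monatomic ideal gas γ = 5/3.
Isothermal: P_b = P₁(V₁/V₂) = 2.14×12.6.
Adiabatic: P_a = P₁(V₁/V₂)^γ = 2.14×12.6^(5/3).
P_a/P_b = (V₁/V₂)^(γ−1) = 12.6^(2/3) = 5.415.

P_adiabatic / P_isothermal ≈ 5.41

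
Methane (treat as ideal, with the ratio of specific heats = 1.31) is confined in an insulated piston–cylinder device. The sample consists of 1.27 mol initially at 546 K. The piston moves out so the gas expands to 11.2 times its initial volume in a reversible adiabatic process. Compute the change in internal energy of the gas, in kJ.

ΔU ≈ -9.80 kJ

For a reversible adiabat TV^(γ−1) is constant, so T₂ = T₁ (V₁/V₂)^(γ−1).
T₂ = 546 × (1/11.2)^(0.31) = 258.2 K.
Q = 0, so ΔU = W_on_gas = nCᵥΔT with Cᵥ = R/(γ−1) = 26.82 J/(mol·K).
ΔU = 1.27 × 26.82 × (258.2 − 546) = -9803 J.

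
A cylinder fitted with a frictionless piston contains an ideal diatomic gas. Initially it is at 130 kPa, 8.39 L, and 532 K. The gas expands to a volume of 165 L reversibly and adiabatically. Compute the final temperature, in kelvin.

For a reversible adiabat TV^(γ−1) is constant, so T₂ = T₁ (V₁/V₂)^(γ−1).
γ = 7/5 for a diatomic ideal gas.
T₂ = 532 × (8.39/165)^(2/5) = 161.6 K.

T₂ ≈ 162 K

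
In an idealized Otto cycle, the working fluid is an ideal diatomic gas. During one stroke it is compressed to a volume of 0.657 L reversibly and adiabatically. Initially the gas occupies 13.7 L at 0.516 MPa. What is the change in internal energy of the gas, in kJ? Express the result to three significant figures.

ΔU ≈ 41.9 kJ

γ = 7/5 for a diatomic ideal gas.
P₂ = P₁(V₁/V₂)^γ = 0.516×(13.7/0.657)^(7/5) = 36.26 MPa.
For a reversible adiabat, W_by_gas = (P₁V₁ − P₂V₂)/(γ−1).
W_by = (516000×0.0137 − 3.626×10^7×0.000657) / (2/5) = -41890 J.
Q = 0 ⇒ ΔU = −W_by = 41890 J.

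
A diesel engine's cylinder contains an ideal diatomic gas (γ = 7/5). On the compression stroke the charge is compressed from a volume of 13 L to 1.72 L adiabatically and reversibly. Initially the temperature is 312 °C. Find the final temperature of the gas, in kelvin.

Adiabatic: T₁V₁^(γ−1) = T₂V₂^(γ−1) ⇒ T₂ = T₁ (V₁/V₂)^(γ−1).
T₁ = 312 °C = 585.1 K.
T₂ = 585.1 × (13/1.72)^(2/5) = 1314 K.

T₂ ≈ 1310 K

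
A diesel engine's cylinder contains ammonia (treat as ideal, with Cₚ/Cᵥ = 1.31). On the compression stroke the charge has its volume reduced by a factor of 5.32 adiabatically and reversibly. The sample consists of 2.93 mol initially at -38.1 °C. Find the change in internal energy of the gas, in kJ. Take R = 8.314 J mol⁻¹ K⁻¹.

For a reversible adiabat TV^(γ−1) is constant, so T₂ = T₁ (V₁/V₂)^(γ−1).
T₁ = -38.1 °C = 235 K.
T₂ = 235 × 5.32^(0.31) = 394.6 K.
Q = 0, so ΔU = W_on_gas = nCᵥΔT with Cᵥ = R/(γ−1) = 26.82 J/(mol·K).
ΔU = 2.93 × 26.82 × (394.6 − 235) = 12540 J.

ΔU ≈ 12.5 kJ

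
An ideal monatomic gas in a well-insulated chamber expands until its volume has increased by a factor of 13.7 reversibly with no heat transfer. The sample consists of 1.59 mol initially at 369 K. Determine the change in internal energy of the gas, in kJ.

ΔU ≈ -6.04 kJ

Adiabatic: T₁V₁^(γ−1) = T₂V₂^(γ−1) ⇒ T₂ = T₁ (V₁/V₂)^(γ−1).
γ = 5/3 for a monatomic ideal gas, so γ−1 = 2/3.
T₂ = 369 × (1/13.7)^(2/3) = 64.45 K.
Q = 0, so ΔU = W_on_gas = nCᵥΔT with Cᵥ = R/(γ−1) = 12.47 J/(mol·K).
ΔU = 1.59 × 12.47 × (64.45 − 369) = -6039 J.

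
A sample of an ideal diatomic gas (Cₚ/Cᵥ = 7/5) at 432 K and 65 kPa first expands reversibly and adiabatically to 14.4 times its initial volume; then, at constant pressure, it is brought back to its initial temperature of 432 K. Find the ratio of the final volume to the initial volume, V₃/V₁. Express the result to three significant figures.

V₃/V₁ ≈ 41.9

Adiabatic step: V₂/V₁ = 14.4; T₂ = T₁·(1/14.4)^(2/5) = 148.6 K.
Isobaric step: V₃/V₂ = T₃/T₂ = 432/148.6.
V₃/V₁ = (V₂/V₁)(V₃/V₂) = 14.4 × (432/148.6) = 41.85.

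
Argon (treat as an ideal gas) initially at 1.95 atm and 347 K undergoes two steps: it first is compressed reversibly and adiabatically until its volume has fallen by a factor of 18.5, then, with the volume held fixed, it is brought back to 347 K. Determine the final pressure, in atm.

For a monatomic ideal gas γ = 5/3.
Adiabatic step (PV^γ = const): P₂ = 1.95×18.5^(5/3) = 252.3 atm; T₂ = 347×18.5^(2/3) = 2427 K.
Isochoric: P₃ = P₂(T₃/T₂) = 252.3 × (347/2427) = 36.07 atm.

P₃ ≈ 36.1 atm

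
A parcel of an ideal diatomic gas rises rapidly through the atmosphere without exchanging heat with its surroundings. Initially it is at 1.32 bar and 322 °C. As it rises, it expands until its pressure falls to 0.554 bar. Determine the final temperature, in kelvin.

Along an adiabat T P^((1−γ)/γ) is constant, so T₂ = T₁ (P₂/P₁)^((γ−1)/γ).
For a diatomic ideal gas γ = 7/5, so (γ−1)/γ = 2/7.
T₁ = 322 °C = 595.1 K.
T₂ = 595.1 × (0.554/1.32)^(2/7) = 464.4 K.

T₂ ≈ 464 K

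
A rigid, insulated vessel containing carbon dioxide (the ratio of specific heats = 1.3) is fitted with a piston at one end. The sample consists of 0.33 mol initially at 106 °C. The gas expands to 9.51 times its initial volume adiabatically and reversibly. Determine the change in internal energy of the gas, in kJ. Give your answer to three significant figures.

ΔU ≈ -1.70 kJ

For a reversible adiabat TV^(γ−1) is constant, so T₂ = T₁ (V₁/V₂)^(γ−1).
T₁ = 106 °C = 379.1 K.
T₂ = 379.1 × (1/9.51)^(0.3) = 192.9 K.
Q = 0, so ΔU = W_on_gas = nCᵥΔT with Cᵥ = R/(γ−1) = 27.71 J/(mol·K).
ΔU = 0.33 × 27.71 × (192.9 − 379.1) = -1703 J.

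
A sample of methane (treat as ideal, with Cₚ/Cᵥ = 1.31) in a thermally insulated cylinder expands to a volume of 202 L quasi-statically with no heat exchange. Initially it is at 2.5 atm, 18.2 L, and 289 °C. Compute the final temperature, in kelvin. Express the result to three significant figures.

T₂ ≈ 267 K

Adiabatic: T₁V₁^(γ−1) = T₂V₂^(γ−1) ⇒ T₂ = T₁ (V₁/V₂)^(γ−1).
T₁ = 289 °C = 562.1 K.
T₂ = 562.1 × (18.2/202)^(0.31) = 266.6 K.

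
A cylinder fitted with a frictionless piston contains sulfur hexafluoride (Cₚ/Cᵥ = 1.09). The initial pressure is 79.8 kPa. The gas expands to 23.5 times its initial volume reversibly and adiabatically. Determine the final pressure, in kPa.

P₂ ≈ 2.56 kPa

Adiabatic: P₁V₁^γ = P₂V₂^γ ⇒ P₂ = P₁ (V₁/V₂)^γ.
P₂ = 79.8 × (1/23.5)^(1.09) = 2.556 kPa.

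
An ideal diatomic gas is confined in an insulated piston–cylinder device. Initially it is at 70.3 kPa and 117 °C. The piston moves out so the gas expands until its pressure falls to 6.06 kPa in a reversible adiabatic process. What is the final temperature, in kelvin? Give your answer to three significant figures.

T₂ ≈ 194 K

Along an adiabat T P^((1−γ)/γ) is constant, so T₂ = T₁ (P₂/P₁)^((γ−1)/γ).
For a diatomic ideal gas γ = 7/5, so (γ−1)/γ = 2/7.
T₁ = 117 °C = 390.1 K.
T₂ = 390.1 × (6.06/70.3)^(2/7) = 193.7 K.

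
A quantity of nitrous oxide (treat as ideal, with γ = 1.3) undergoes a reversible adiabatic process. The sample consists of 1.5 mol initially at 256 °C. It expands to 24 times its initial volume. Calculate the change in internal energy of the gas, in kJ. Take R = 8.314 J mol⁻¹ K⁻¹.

Adiabatic: T₁V₁^(γ−1) = T₂V₂^(γ−1) ⇒ T₂ = T₁ (V₁/V₂)^(γ−1).
T₁ = 256 °C = 529.1 K.
T₂ = 529.1 × (1/24)^(0.3) = 203.9 K.
Q = 0, so ΔU = W_on_gas = nCᵥΔT with Cᵥ = R/(γ−1) = 27.71 J/(mol·K).
ΔU = 1.5 × 27.71 × (203.9 − 529.1) = -13520 J.

ΔU ≈ -13.5 kJ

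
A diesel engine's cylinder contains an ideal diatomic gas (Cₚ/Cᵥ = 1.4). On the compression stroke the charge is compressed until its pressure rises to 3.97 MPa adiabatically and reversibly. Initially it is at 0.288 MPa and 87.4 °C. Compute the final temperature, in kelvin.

T₂ ≈ 763 K

Adiabatic: T₂/T₁ = (P₂/P₁)^((γ−1)/γ).
T₁ = 87.4 °C = 360.5 K.
T₂ = 360.5 × (3.97/0.288)^(0.286) = 763 K.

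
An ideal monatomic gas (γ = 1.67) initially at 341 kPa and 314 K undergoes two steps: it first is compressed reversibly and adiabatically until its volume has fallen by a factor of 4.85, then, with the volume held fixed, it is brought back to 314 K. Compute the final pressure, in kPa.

P₃ ≈ 1650 kPa

Adiabatic step (PV^γ = const): P₂ = 341×4.85^(1.67) = 4764 kPa; T₂ = 314×4.85^(0.67) = 904.4 K.
Isochoric: P₃ = P₂(T₃/T₂) = 4764 × (314/904.4) = 1654 kPa.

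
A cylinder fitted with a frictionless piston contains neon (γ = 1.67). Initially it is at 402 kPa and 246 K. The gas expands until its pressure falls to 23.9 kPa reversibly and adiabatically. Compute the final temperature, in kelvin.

Adiabatic: T₂/T₁ = (P₂/P₁)^((γ−1)/γ).
T₂ = 246 × (23.9/402)^(0.401) = 79.27 K.

T₂ ≈ 79.3 K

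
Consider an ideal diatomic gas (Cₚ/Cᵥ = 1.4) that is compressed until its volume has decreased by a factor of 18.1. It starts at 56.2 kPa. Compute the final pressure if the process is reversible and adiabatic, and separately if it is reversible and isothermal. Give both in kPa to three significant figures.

adiabatic: 3240 kPa; isothermal: 1020 kPa

Isothermal: P₂ = P₁(V₁/V₂) = 56.2×18.1 = 1017 kPa.
Adiabatic: P₂ = P₁(V₁/V₂)^γ = 56.2×18.1^(1.4) = 3240 kPa.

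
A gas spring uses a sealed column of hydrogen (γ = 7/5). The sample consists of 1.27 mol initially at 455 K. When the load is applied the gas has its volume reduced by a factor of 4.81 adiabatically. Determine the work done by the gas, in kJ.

W ≈ -10.5 kJ

Adiabatic: T₁V₁^(γ−1) = T₂V₂^(γ−1) ⇒ T₂ = T₁ (V₁/V₂)^(γ−1).
T₂ = 455 × 4.81^(2/5) = 852.8 K.
Q = 0, so ΔU = W_on_gas = nCᵥΔT with Cᵥ = R/(γ−1) = 20.79 J/(mol·K).
ΔU = 1.27 × 20.79 × (852.8 − 455) = 10500 J.
Work done by the gas = −ΔU = -10500 J.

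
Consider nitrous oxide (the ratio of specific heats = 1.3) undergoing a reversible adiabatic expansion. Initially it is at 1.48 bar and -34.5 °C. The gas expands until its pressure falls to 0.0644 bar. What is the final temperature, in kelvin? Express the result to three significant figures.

T₂ ≈ 116 K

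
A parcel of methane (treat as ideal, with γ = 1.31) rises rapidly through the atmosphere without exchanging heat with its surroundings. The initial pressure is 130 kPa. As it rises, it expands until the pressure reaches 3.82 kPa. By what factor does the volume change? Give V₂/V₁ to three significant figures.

V₂/V₁ ≈ 14.8

From PV^γ = const, V₂/V₁ = (P₁/P₂)^(1/γ).
V₂/V₁ = (130/3.82)^(0.763) = 14.77.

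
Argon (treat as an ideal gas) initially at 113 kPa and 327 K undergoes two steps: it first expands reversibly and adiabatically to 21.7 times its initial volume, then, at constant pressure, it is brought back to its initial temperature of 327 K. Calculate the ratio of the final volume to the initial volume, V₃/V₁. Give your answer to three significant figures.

For a monatomic ideal gas γ = 5/3.
Adiabatic step: V₂/V₁ = 21.7; T₂ = T₁·(1/21.7)^(2/3) = 42.03 K.
Isobaric step: V₃/V₂ = T₃/T₂ = 327/42.03.
V₃/V₁ = (V₂/V₁)(V₃/V₂) = 21.7 × (327/42.03) = 168.8.

V₃/V₁ ≈ 169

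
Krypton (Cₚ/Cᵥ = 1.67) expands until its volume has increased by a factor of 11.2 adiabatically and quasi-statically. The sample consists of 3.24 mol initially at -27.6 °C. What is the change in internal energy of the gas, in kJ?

ΔU ≈ -7.92 kJ

For a reversible adiabat TV^(γ−1) is constant, so T₂ = T₁ (V₁/V₂)^(γ−1).
T₁ = -27.6 °C = 245.5 K.
T₂ = 245.5 × (1/11.2)^(0.67) = 48.66 K.
Q = 0, so ΔU = W_on_gas = nCᵥΔT with Cᵥ = R/(γ−1) = 12.41 J/(mol·K).
ΔU = 3.24 × 12.41 × (48.66 − 245.5) = -7916 J.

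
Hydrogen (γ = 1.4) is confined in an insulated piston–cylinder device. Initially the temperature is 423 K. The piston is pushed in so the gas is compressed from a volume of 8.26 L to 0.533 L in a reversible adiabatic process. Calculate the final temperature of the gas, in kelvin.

T₂ ≈ 1270 K

For a reversible adiabat TV^(γ−1) is constant, so T₂ = T₁ (V₁/V₂)^(γ−1).
T₂ = 423 × (8.26/0.533)^(0.4) = 1266 K.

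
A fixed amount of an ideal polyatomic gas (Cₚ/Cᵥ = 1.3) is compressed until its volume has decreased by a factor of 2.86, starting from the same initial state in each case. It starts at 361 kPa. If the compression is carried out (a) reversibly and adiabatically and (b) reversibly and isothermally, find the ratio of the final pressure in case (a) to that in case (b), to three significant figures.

Isothermal: P_b = P₁(V₁/V₂) = 361×2.86.
Adiabatic: P_a = P₁(V₁/V₂)^γ = 361×2.86^(1.3).
P_a/P_b = (V₁/V₂)^(γ−1) = 2.86^(0.3) = 1.371.

P_adiabatic / P_isothermal ≈ 1.37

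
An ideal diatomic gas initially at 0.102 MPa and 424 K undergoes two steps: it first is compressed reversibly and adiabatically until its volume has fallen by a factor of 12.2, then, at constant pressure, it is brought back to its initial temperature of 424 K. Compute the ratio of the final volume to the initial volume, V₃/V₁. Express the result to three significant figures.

V₃/V₁ ≈ 0.0301

For a diatomic ideal gas γ = 7/5.
Adiabatic step: V₂/V₁ = 0.08197; T₂ = T₁·12.2^(2/5) = 1153 K.
Isobaric step: V₃/V₂ = T₃/T₂ = 424/1153.
V₃/V₁ = (V₂/V₁)(V₃/V₂) = 0.08197 × (424/1153) = 0.03014.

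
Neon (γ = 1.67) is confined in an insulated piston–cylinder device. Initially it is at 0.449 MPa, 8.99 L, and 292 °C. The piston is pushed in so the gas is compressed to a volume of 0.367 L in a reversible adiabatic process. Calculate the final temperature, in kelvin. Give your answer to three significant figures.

T₂ ≈ 4820 K

For a reversible adiabat TV^(γ−1) is constant, so T₂ = T₁ (V₁/V₂)^(γ−1).
T₁ = 292 °C = 565.1 K.
T₂ = 565.1 × (8.99/0.367)^(0.67) = 4818 K.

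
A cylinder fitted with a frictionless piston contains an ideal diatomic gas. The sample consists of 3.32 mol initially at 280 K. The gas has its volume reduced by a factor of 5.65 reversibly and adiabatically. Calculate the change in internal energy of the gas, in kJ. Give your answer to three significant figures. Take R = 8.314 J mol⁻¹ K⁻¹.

ΔU ≈ 19.3 kJ

For a reversible adiabat TV^(γ−1) is constant, so T₂ = T₁ (V₁/V₂)^(γ−1).
γ = 7/5 for a diatomic ideal gas, so γ−1 = 2/5.
T₂ = 280 × 5.65^(2/5) = 559.7 K.
Q = 0, so ΔU = W_on_gas = nCᵥΔT with Cᵥ = R/(γ−1) = 20.79 J/(mol·K).
ΔU = 3.32 × 20.79 × (559.7 − 280) = 19300 J.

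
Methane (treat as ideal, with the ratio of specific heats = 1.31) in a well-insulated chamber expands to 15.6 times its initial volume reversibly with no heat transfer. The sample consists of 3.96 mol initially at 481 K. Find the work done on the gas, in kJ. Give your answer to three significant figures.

For a reversible adiabat TV^(γ−1) is constant, so T₂ = T₁ (V₁/V₂)^(γ−1).
T₂ = 481 × (1/15.6)^(0.31) = 205.2 K.
Q = 0, so ΔU = W_on_gas = nCᵥΔT with Cᵥ = R/(γ−1) = 26.82 J/(mol·K).
ΔU = 3.96 × 26.82 × (205.2 − 481) = -29290 J.

W ≈ -29.3 kJ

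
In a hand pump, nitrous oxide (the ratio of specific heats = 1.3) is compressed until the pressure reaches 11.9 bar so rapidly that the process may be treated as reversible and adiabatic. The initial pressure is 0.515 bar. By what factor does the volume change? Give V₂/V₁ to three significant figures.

From PV^γ = const, V₂/V₁ = (P₁/P₂)^(1/γ).
V₂/V₁ = (0.515/11.9)^(0.769) = 0.08932.

V₂/V₁ ≈ 0.0893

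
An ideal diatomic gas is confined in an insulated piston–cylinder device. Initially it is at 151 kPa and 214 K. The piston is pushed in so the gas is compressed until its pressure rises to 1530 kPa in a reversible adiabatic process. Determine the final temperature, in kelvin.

T₂ ≈ 415 K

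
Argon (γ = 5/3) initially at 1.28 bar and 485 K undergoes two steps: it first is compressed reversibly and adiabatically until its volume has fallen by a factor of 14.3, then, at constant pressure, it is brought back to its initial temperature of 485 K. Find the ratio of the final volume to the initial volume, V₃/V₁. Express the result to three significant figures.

V₃/V₁ ≈ 0.0119

Adiabatic step: V₂/V₁ = 0.06993; T₂ = T₁·14.3^(2/3) = 2857 K.
Isobaric step: V₃/V₂ = T₃/T₂ = 485/2857.
V₃/V₁ = (V₂/V₁)(V₃/V₂) = 0.06993 × (485/2857) = 0.01187.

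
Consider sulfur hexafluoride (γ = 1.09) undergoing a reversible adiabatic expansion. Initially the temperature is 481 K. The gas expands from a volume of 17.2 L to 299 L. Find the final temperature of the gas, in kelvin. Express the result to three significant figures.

Adiabatic: T₁V₁^(γ−1) = T₂V₂^(γ−1) ⇒ T₂ = T₁ (V₁/V₂)^(γ−1).
T₂ = 481 × (17.2/299)^(0.09) = 372 K.

T₂ ≈ 372 K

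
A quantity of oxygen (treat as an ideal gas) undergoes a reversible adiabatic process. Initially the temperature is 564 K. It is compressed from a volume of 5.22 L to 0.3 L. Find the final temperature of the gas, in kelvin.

T₂ ≈ 1770 K

Adiabatic: T₁V₁^(γ−1) = T₂V₂^(γ−1) ⇒ T₂ = T₁ (V₁/V₂)^(γ−1).
For a diatomic ideal gas γ = 7/5, so γ−1 = 2/5.
T₂ = 564 × (5.22/0.3)^(2/5) = 1768 K.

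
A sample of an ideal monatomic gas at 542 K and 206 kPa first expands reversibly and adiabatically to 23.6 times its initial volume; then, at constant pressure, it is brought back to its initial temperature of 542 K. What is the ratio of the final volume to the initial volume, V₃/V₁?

V₃/V₁ ≈ 194

For a monatomic ideal gas γ = 5/3.
Adiabatic step: V₂/V₁ = 23.6; T₂ = T₁·(1/23.6)^(2/3) = 65.88 K.
Isobaric step: V₃/V₂ = T₃/T₂ = 542/65.88.
V₃/V₁ = (V₂/V₁)(V₃/V₂) = 23.6 × (542/65.88) = 194.2.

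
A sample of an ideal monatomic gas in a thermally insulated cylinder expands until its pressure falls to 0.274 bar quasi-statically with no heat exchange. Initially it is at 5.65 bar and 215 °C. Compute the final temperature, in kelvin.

T₂ ≈ 145 K

Along an adiabat T P^((1−γ)/γ) is constant, so T₂ = T₁ (P₂/P₁)^((γ−1)/γ).
For a monatomic ideal gas γ = 5/3, so (γ−1)/γ = 2/5.
T₁ = 215 °C = 488.1 K.
T₂ = 488.1 × (0.274/5.65)^(2/5) = 145.5 K.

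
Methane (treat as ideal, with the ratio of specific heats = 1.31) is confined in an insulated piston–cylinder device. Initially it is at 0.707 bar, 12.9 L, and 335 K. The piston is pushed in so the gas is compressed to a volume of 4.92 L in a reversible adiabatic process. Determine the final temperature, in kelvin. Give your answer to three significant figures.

Adiabatic: T₁V₁^(γ−1) = T₂V₂^(γ−1) ⇒ T₂ = T₁ (V₁/V₂)^(γ−1).
T₂ = 335 × (12.9/4.92)^(0.31) = 451.7 K.

T₂ ≈ 452 K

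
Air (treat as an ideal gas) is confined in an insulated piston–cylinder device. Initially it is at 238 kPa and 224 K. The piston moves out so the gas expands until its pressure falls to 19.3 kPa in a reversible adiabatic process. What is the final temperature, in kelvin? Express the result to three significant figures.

Adiabatic: T₂/T₁ = (P₂/P₁)^((γ−1)/γ).
For a diatomic ideal gas γ = 7/5, so (γ−1)/γ = 2/7.
T₂ = 224 × (19.3/238)^(2/7) = 109.3 K.

T₂ ≈ 109 K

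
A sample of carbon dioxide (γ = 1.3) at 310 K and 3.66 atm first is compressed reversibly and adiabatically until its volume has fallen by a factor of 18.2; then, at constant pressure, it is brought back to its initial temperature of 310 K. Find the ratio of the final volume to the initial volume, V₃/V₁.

V₃/V₁ ≈ 0.0230

Adiabatic step: V₂/V₁ = 0.05495; T₂ = T₁·18.2^(0.3) = 740.3 K.
Isobaric step: V₃/V₂ = T₃/T₂ = 310/740.3.
V₃/V₁ = (V₂/V₁)(V₃/V₂) = 0.05495 × (310/740.3) = 0.02301.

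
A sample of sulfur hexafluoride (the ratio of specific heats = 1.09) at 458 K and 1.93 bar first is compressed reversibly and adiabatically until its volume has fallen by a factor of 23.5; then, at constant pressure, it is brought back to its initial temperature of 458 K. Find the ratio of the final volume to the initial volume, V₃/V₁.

Adiabatic step: V₂/V₁ = 0.04255; T₂ = T₁·23.5^(0.09) = 608.5 K.
Isobaric step: V₃/V₂ = T₃/T₂ = 458/608.5.
V₃/V₁ = (V₂/V₁)(V₃/V₂) = 0.04255 × (458/608.5) = 0.03203.

V₃/V₁ ≈ 0.0320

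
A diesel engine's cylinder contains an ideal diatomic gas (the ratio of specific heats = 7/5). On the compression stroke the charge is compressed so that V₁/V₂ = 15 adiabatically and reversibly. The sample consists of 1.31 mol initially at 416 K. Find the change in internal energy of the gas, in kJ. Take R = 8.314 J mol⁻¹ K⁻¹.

ΔU ≈ 22.1 kJ

Adiabatic: T₁V₁^(γ−1) = T₂V₂^(γ−1) ⇒ T₂ = T₁ (V₁/V₂)^(γ−1).
T₂ = 416 × 15^(2/5) = 1229 K.
Q = 0, so ΔU = W_on_gas = nCᵥΔT with Cᵥ = R/(γ−1) = 20.79 J/(mol·K).
ΔU = 1.31 × 20.79 × (1229 − 416) = 22130 J.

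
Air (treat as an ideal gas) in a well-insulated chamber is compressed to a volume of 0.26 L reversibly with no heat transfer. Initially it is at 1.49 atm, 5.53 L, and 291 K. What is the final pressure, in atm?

P₂ ≈ 108 atm

Since PV^γ is constant along a reversible adiabat, P₂ = P₁ (V₁/V₂)^γ.
γ = 7/5 for a diatomic ideal gas.
P₂ = 1.49 × (5.53/0.26)^(7/5) = 107.7 atm.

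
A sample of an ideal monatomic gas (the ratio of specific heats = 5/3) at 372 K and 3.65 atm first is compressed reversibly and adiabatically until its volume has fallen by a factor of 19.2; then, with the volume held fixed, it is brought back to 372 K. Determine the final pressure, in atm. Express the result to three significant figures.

P₃ ≈ 70.1 atm

Adiabatic step (PV^γ = const): P₂ = 3.65×19.2^(5/3) = 502.5 atm; T₂ = 372×19.2^(2/3) = 2667 K.
Isochoric: P₃ = P₂(T₃/T₂) = 502.5 × (372/2667) = 70.08 atm.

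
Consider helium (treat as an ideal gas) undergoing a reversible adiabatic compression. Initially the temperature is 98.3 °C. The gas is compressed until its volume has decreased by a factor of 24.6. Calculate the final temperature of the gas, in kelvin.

For a reversible adiabat TV^(γ−1) is constant, so T₂ = T₁ (V₁/V₂)^(γ−1).
For a monatomic ideal gas γ = 5/3, so γ−1 = 2/3.
T₁ = 98.3 °C = 371.4 K.
T₂ = 371.4 × 24.6^(2/3) = 3142 K.

T₂ ≈ 3140 K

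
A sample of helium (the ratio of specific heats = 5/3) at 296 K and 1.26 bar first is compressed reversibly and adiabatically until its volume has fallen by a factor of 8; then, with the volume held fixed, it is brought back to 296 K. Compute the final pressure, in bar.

Adiabatic step (PV^γ = const): P₂ = 1.26×8^(5/3) = 40.32 bar; T₂ = 296×8^(2/3) = 1184 K.
Isochoric: P₃ = P₂(T₃/T₂) = 40.32 × (296/1184) = 10.08 bar.

P₃ ≈ 10.1 bar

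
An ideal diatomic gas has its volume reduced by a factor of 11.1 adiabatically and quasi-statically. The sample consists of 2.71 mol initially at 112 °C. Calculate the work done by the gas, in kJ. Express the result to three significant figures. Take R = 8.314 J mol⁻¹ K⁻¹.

W ≈ -35.1 kJ

Adiabatic: T₁V₁^(γ−1) = T₂V₂^(γ−1) ⇒ T₂ = T₁ (V₁/V₂)^(γ−1).
γ = 7/5 for a diatomic ideal gas, so γ−1 = 2/5.
T₁ = 112 °C = 385.1 K.
T₂ = 385.1 × 11.1^(2/5) = 1009 K.
Q = 0, so ΔU = W_on_gas = nCᵥΔT with Cᵥ = R/(γ−1) = 20.79 J/(mol·K).
ΔU = 2.71 × 20.79 × (1009 − 385.1) = 35120 J.
Work done by the gas = −ΔU = -35120 J.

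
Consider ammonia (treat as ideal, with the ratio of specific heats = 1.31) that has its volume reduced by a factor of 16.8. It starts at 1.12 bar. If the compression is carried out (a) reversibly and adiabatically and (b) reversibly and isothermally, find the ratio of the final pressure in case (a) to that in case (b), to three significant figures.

Isothermal: P_b = P₁(V₁/V₂) = 1.12×16.8.
Adiabatic: P_a = P₁(V₁/V₂)^γ = 1.12×16.8^(1.31).
P_a/P_b = (V₁/V₂)^(γ−1) = 16.8^(0.31) = 2.398.

P_adiabatic / P_isothermal ≈ 2.40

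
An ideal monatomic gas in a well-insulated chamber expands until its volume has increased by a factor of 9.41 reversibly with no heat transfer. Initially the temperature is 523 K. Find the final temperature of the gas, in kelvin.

T₂ ≈ 117 K

For a reversible adiabat TV^(γ−1) is constant, so T₂ = T₁ (V₁/V₂)^(γ−1).
For a monatomic ideal gas γ = 5/3, so γ−1 = 2/3.
T₂ = 523 × (1/9.41)^(2/3) = 117.3 K.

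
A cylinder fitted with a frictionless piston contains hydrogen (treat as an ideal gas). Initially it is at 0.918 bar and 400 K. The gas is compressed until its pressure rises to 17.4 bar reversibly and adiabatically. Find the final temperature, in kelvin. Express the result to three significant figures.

Along an adiabat T P^((1−γ)/γ) is constant, so T₂ = T₁ (P₂/P₁)^((γ−1)/γ).
For a diatomic ideal gas γ = 7/5, so (γ−1)/γ = 2/7.
T₂ = 400 × (17.4/0.918)^(2/7) = 927.1 K.

T₂ ≈ 927 K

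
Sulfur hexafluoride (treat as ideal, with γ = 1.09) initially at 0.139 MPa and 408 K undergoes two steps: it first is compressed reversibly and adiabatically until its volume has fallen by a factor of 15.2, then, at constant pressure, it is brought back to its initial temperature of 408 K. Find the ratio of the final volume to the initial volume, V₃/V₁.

Adiabatic step: V₂/V₁ = 0.06579; T₂ = T₁·15.2^(0.09) = 521.2 K.
Isobaric step: V₃/V₂ = T₃/T₂ = 408/521.2.
V₃/V₁ = (V₂/V₁)(V₃/V₂) = 0.06579 × (408/521.2) = 0.0515.

V₃/V₁ ≈ 0.0515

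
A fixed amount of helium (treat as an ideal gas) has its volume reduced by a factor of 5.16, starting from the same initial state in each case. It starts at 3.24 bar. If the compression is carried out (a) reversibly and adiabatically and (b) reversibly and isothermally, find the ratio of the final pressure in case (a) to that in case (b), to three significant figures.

For a monatomic ideal gas γ = 5/3.
Isothermal: P_b = P₁(V₁/V₂) = 3.24×5.16.
Adiabatic: P_a = P₁(V₁/V₂)^γ = 3.24×5.16^(5/3).
P_a/P_b = (V₁/V₂)^(γ−1) = 5.16^(2/3) = 2.986.

P_adiabatic / P_isothermal ≈ 2.99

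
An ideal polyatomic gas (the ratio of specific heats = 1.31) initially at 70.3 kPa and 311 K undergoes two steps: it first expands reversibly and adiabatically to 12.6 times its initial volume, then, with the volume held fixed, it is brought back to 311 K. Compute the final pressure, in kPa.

P₃ ≈ 5.58 kPa

Adiabatic step (PV^γ = const): P₂ = 70.3×(1/12.6)^(1.31) = 2.544 kPa; T₂ = 311×(1/12.6)^(0.31) = 141.8 K.
Isochoric: P₃ = P₂(T₃/T₂) = 2.544 × (311/141.8) = 5.579 kPa.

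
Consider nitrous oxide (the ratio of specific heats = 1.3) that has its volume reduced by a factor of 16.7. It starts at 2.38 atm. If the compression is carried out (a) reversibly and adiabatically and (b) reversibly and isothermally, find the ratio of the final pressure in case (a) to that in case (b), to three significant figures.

P_adiabatic / P_isothermal ≈ 2.33

Isothermal: P_b = P₁(V₁/V₂) = 2.38×16.7.
Adiabatic: P_a = P₁(V₁/V₂)^γ = 2.38×16.7^(1.3).
P_a/P_b = (V₁/V₂)^(γ−1) = 16.7^(0.3) = 2.327.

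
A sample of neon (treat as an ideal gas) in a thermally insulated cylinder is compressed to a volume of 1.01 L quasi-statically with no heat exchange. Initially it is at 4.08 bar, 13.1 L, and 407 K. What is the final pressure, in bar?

P₂ ≈ 292 bar

Since PV^γ is constant along a reversible adiabat, P₂ = P₁ (V₁/V₂)^γ.
γ = 5/3 for a monatomic ideal gas.
P₂ = 4.08 × (13.1/1.01)^(5/3) = 292.1 bar.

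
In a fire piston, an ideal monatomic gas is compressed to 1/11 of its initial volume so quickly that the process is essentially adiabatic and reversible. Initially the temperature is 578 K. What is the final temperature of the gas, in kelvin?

T₂ ≈ 2860 K

For a reversible adiabat TV^(γ−1) is constant, so T₂ = T₁ (V₁/V₂)^(γ−1).
For a monatomic ideal gas γ = 5/3, so γ−1 = 2/3.
T₂ = 578 × 11^(2/3) = 2859 K.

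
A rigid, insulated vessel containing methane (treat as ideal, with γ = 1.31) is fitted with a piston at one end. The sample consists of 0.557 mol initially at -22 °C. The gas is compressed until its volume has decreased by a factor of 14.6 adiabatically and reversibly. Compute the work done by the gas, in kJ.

For a reversible adiabat TV^(γ−1) is constant, so T₂ = T₁ (V₁/V₂)^(γ−1).
T₁ = -22 °C = 251.1 K.
T₂ = 251.1 × 14.6^(0.31) = 576.6 K.
Q = 0, so ΔU = W_on_gas = nCᵥΔT with Cᵥ = R/(γ−1) = 26.82 J/(mol·K).
ΔU = 0.557 × 26.82 × (576.6 − 251.1) = 4862 J.
Work done by the gas = −ΔU = -4862 J.

W ≈ -4.86 kJ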